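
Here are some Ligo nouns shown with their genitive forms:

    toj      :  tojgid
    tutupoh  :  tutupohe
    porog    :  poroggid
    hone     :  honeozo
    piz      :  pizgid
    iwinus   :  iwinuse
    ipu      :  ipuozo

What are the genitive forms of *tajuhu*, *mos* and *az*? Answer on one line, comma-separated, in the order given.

tajuhuozo, mose, azgid

Looking at the final sound of each stem: -e when the stem ends in a voiceless consonant (*tutupoh*, *iwinus*); -gid when the stem ends in a voiced consonant (*toj*, *porog*, *piz*); -ozo when the stem ends in a vowel (*hone*, *ipu*).
The final sound of *tajuhu* is /u/, which is a vowel, so the suffix is -ozo, giving *tajuhuozo*.
*mos*: final sound = /s/, a voiceless consonant → -e → *mose*.
*az* — final sound /z/ (a voiced consonant) → -gid → *azgid*.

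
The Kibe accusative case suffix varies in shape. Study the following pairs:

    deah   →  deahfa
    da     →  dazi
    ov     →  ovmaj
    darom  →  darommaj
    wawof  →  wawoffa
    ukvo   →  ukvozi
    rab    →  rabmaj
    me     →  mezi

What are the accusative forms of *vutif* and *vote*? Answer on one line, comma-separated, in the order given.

Looking at the final sound of each stem: -fa when the stem ends in a voiceless consonant (*deah*, *wawof*); -maj when the stem ends in a voiced consonant (*ov*, *darom*, *rab*); -zi when the stem ends in a vowel (*da*, *ukvo*, *me*).
*vutif*: final sound = /f/, a voiceless consonant → -fa → *vutiffa*.
The final sound of *vote* is /e/, which is a vowel, so the suffix is -zi, giving *votezi*.

vutiffa, votezi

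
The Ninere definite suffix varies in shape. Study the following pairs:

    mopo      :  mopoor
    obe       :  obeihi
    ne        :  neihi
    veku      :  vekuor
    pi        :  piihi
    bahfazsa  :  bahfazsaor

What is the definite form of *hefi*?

The suffix is conditioned by the last vowel: -ihi when the last vowel of the stem is a front vowel (*obe*, *ne*, *pi*); -or when the last vowel of the stem is a back vowel (*mopo*, *veku*, *bahfazsa*).
Since the last vowel of *hefi* is /i/ (a front vowel), it takes -ihi, giving *hefiihi*.

hefiihi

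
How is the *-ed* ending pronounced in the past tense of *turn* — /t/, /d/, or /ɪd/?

The stem *turn* ends in a voiced sound other than /d/.
The -ed suffix is realized as /ɪd/ after /t, d/; as /t/ after other voiceless consonants; and as /d/ after other voiced sounds.
So -ed on *turn* is pronounced /d/.

/d/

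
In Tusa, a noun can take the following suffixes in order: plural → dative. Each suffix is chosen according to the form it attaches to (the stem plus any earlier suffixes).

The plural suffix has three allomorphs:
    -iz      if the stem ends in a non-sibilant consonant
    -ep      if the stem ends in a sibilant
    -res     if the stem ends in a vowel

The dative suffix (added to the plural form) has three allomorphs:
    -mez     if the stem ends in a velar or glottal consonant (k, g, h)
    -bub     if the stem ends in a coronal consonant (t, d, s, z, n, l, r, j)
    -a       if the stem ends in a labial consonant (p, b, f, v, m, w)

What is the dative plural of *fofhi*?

fofhiresbub

*fofhi* — final sound /i/ (a vowel) → -res → *fofhires*.
The plural form *fofhires*: final consonant = /s/, coronal → -bub → *fofhiresbub*.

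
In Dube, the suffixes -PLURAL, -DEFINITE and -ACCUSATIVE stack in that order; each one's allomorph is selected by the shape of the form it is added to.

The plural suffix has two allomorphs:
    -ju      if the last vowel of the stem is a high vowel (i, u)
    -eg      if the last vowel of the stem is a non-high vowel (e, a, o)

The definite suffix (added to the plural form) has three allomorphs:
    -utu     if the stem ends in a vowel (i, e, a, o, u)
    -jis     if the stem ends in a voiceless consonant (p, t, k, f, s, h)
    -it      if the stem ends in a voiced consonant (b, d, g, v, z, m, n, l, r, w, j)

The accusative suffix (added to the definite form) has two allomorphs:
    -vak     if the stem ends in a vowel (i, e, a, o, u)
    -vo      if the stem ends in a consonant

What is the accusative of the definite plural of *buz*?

buzjuutuvak

*buz* — last vowel /u/ (a high vowel) → -ju → *buzju*.
The plural form *buzju*: final sound = /u/, a vowel → -utu → *buzjuutu*.
The definite form *buzjuutu* — final sound /u/ (a vowel) → -vak → *buzjuutuvak*.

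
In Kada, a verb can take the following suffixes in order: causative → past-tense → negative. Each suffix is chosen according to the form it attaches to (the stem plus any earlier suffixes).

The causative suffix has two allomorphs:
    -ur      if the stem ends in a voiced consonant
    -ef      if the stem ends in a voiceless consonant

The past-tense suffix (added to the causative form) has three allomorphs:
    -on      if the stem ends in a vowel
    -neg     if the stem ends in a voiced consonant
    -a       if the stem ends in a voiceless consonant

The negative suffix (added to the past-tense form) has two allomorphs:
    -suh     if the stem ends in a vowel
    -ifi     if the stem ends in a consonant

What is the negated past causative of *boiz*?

boizurnegifi

*boiz*: final consonant = /z/, voiced → -ur → *boizur*.
The causative form *boizur* — final sound /r/ (a voiced consonant) → -neg → *boizurneg*.
The past-tense form *boizurneg*: final sound = /g/, a consonant → -ifi → *boizurnegifi*.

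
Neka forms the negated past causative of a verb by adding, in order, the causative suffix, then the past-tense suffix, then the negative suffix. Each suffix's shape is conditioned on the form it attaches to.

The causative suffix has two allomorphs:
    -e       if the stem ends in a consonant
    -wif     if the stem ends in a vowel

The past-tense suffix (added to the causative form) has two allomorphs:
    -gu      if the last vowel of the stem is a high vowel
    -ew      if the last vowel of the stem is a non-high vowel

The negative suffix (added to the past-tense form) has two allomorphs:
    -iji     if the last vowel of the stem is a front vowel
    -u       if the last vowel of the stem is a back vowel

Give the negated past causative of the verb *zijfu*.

zijfuwifguu

Since the final sound of *zijfu* is /u/ (a vowel), it takes -wif, giving *zijfuwif*.
The last vowel of the causative form *zijfuwif* is /i/, which is a high vowel, so the past-tense suffix is -gu, giving *zijfuwifgu*.
The past-tense form *zijfuwifgu* — last vowel /u/ (a back vowel) → -u → *zijfuwifguu*.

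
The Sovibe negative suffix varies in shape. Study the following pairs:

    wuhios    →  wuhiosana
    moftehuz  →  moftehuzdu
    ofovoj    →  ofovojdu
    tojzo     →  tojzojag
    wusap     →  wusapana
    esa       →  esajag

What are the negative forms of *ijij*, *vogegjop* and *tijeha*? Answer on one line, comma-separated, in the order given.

Looking at the final sound of each stem: -ana when the stem ends in a voiceless consonant (*wuhios*, *wusap*); -du when the stem ends in a voiced consonant (*moftehuz*, *ofovoj*); -jag when the stem ends in a vowel (*tojzo*, *esa*).
The final sound of *ijij* is /j/, which is a voiced consonant, so the suffix is -du, giving *ijijdu*.
The final sound of *vogegjop* is /p/, which is a voiceless consonant, so the suffix is -ana, giving *vogegjopana*.
Since the final sound of *tijeha* is /a/ (a vowel), it takes -jag, giving *tijehajag*.

ijijdu, vogegjopana, tijehajag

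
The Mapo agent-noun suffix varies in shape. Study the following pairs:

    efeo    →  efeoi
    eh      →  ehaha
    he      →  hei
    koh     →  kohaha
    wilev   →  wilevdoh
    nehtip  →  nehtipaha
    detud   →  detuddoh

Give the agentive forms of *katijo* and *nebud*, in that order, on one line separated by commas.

The suffix is conditioned by the final sound: -aha when the stem ends in a voiceless consonant (*eh*, *koh*, *nehtip*); -doh when the stem ends in a voiced consonant (*wilev*, *detud*); -i when the stem ends in a vowel (*efeo*, *he*).
The final sound of *katijo* is /o/, which is a vowel, so the suffix is -i, giving *katijoi*.
*nebud* — final sound /d/ (a voiced consonant) → -doh → *nebuddoh*.

katijoi, nebuddoh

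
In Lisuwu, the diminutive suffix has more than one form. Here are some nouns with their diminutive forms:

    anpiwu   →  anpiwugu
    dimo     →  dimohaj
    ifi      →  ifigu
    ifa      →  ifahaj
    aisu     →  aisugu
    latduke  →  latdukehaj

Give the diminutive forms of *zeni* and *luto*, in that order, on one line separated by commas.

zenigu, lutohaj

The pattern is height harmony: -gu when the last vowel of the stem is a high vowel (*anpiwu*, *ifi*, *aisu*); -haj when the last vowel of the stem is a non-high vowel (*dimo*, *ifa*, *latduke*).
*zeni* — last vowel /i/ (a high vowel) → -gu → *zenigu*.
The last vowel of *luto* is /o/, which is a non-high vowel, so the suffix is -haj, giving *lutohaj*.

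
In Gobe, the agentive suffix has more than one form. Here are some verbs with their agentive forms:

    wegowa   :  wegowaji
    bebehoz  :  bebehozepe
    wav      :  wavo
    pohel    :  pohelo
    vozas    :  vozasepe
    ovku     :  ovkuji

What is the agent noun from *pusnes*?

pusnesepe

Looking at the final sound of each stem: -epe when the stem ends in a sibilant (*bebehoz*, *vozas*); -o when the stem ends in a non-sibilant consonant (*wav*, *pohel*); -ji when the stem ends in a vowel (*wegowa*, *ovku*).
Since the final sound of *pusnes* is /s/ (a sibilant), it takes -epe, giving *pusnesepe*.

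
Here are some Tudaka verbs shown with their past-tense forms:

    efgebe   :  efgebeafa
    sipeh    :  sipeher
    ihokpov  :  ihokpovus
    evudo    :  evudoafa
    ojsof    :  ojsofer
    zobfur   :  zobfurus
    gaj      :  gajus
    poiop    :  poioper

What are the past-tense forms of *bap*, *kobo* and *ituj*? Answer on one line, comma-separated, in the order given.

baper, koboafa, itujus

Looking at the final sound of each stem: -er when the stem ends in a voiceless consonant (*sipeh*, *ojsof*, *poiop*); -us when the stem ends in a voiced consonant (*ihokpov*, *zobfur*, *gaj*); -afa when the stem ends in a vowel (*efgebe*, *evudo*).
*bap* — final sound /p/ (a voiceless consonant) → -er → *baper*.
*kobo* — final sound /o/ (a vowel) → -afa → *koboafa*.
The final sound of *ituj* is /j/, which is a voiced consonant, so the suffix is -us, giving *itujus*.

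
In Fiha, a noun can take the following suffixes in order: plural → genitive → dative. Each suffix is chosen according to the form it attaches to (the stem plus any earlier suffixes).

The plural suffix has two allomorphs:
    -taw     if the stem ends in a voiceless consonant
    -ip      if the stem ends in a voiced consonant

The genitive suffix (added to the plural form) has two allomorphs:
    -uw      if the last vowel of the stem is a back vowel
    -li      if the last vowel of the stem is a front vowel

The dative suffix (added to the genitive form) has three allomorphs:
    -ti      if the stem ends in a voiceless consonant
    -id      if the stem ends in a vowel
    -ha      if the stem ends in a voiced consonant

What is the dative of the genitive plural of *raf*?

*raf*: final consonant = /f/, voiceless → -taw → *raftaw*.
The last vowel of the plural form *raftaw* is /a/, which is a back vowel, so the genitive suffix is -uw, giving *raftawuw*.
The genitive form *raftawuw*: final sound = /w/, a voiced consonant → -ha → *raftawuwha*.

raftawuwha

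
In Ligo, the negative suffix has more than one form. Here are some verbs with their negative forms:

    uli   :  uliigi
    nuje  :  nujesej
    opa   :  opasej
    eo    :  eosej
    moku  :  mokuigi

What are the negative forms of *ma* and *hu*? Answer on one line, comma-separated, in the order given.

masej, huigi

Looking at the last vowel of each stem: -igi when the last vowel of the stem is a high vowel (*uli*, *moku*); -sej when the last vowel of the stem is a non-high vowel (*nuje*, *opa*, *eo*).
*ma*: last vowel = /a/, a non-high vowel → -sej → *masej*.
Since the last vowel of *hu* is /u/ (a high vowel), it takes -igi, giving *huigi*.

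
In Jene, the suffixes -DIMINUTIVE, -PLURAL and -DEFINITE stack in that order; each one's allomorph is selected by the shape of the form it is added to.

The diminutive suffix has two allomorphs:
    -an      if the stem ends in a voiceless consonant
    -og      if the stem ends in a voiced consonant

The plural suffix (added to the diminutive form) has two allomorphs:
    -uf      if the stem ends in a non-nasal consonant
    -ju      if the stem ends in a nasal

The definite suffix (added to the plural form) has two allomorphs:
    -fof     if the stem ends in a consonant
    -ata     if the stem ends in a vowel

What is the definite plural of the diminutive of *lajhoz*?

lajhozoguffof

*lajhoz*: final consonant = /z/, voiced → -og → *lajhozog*.
The diminutive form *lajhozog*: final consonant = /g/, non-nasal → -uf → *lajhozoguf*.
The plural form *lajhozoguf*: final sound = /f/, a consonant → -fof → *lajhozoguffof*.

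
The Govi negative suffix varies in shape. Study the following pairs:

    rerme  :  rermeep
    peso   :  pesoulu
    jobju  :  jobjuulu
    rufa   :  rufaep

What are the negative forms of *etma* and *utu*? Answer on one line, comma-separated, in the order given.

etmaep, utuulu

Looking at the last vowel of each stem: -ulu when the last vowel of the stem is a rounded vowel (*peso*, *jobju*); -ep when the last vowel of the stem is an unrounded vowel (*rerme*, *rufa*).
*etma* — last vowel /a/ (an unrounded vowel) → -ep → *etmaep*.
Since the last vowel of *utu* is /u/ (a rounded vowel), it takes -ulu, giving *utuulu*.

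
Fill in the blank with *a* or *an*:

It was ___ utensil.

a

The indefinite article is chosen by the initial *sound* of the following word, not its spelling.
*utensil* begins with the sound /juː/ (u pronounced /juː/) — a consonant sound.
So the article is *a*: It was a utensil.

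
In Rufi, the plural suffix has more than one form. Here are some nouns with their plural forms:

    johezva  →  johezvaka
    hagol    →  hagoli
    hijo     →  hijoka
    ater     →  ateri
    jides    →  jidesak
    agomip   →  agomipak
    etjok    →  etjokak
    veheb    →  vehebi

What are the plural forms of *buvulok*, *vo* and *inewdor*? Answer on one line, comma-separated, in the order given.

buvulokak, voka, inewdori

The alternation tracks the final sound of the stem — -ak when the stem ends in a voiceless consonant (*jides*, *agomip*, *etjok*); -i when the stem ends in a voiced consonant (*hagol*, *ater*, *veheb*); -ka when the stem ends in a vowel (*johezva*, *hijo*).
*buvulok* — final sound /k/ (a voiceless consonant) → -ak → *buvulokak*.
*vo* — final sound /o/ (a vowel) → -ka → *voka*.
Since the final sound of *inewdor* is /r/ (a voiced consonant), it takes -i, giving *inewdori*.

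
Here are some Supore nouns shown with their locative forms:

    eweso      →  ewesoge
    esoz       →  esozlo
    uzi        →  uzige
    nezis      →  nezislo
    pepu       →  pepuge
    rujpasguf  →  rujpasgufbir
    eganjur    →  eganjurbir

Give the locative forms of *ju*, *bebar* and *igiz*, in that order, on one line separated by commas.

The suffix is conditioned by the final sound: -lo when the stem ends in a sibilant (*esoz*, *nezis*); -bir when the stem ends in a non-sibilant consonant (*rujpasguf*, *eganjur*); -ge when the stem ends in a vowel (*eweso*, *uzi*, *pepu*).
*ju* — final sound /u/ (a vowel) → -ge → *juge*.
*bebar* — final sound /r/ (a non-sibilant consonant) → -bir → *bebarbir*.
Since the final sound of *igiz* is /z/ (a sibilant), it takes -lo, giving *igizlo*.

juge, bebarbir, igizlo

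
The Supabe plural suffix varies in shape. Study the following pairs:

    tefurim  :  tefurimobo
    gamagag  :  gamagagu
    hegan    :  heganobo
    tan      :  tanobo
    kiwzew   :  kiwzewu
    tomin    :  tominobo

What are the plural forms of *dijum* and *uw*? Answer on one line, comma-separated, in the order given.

dijumobo, uwu

Looking at the final consonant of each stem: -obo when the stem ends in a nasal (*tefurim*, *hegan*, *tan*, *tomin*); -u when the stem ends in a non-nasal consonant (*gamagag*, *kiwzew*).
Since the final consonant of *dijum* is /m/ (a nasal), it takes -obo, giving *dijumobo*.
The final consonant of *uw* is /w/, which is non-nasal, so the suffix is -u, giving *uwu*.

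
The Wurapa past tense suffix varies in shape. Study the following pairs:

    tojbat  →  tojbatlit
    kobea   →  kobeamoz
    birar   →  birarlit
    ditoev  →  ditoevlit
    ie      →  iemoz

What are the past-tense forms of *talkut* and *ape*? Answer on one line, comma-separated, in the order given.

Looking at the final sound of each stem: -lit when the stem ends in a consonant (*tojbat*, *birar*, *ditoev*); -moz when the stem ends in a vowel (*kobea*, *ie*).
*talkut* — final sound /t/ (a consonant) → -lit → *talkutlit*.
*ape* — final sound /e/ (a vowel) → -moz → *apemoz*.

talkutlit, apemoz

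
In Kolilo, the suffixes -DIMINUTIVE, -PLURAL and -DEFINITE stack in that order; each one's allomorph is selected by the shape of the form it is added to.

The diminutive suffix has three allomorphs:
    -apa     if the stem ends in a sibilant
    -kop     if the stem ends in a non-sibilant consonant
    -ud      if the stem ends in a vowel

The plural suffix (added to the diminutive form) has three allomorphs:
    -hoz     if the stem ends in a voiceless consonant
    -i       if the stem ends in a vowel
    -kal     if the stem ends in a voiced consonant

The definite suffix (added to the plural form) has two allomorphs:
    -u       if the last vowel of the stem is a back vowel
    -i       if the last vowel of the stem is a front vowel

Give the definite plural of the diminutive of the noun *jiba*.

jibaudkalu

Since the final sound of *jiba* is /a/ (a vowel), it takes -ud, giving *jibaud*.
Since the final sound of the diminutive form *jibaud* is /d/ (a voiced consonant), it takes -kal, giving *jibaudkal*.
The plural form *jibaudkal*: last vowel = /a/, a back vowel → -u → *jibaudkalu*.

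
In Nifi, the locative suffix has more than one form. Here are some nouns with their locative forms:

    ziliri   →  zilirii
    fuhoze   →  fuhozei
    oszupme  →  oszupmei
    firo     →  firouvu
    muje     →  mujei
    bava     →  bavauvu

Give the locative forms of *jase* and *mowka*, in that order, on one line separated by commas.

The pattern is front/back vowel harmony: -i when the last vowel of the stem is a front vowel (*ziliri*, *fuhoze*, *oszupme*, *muje*); -uvu when the last vowel of the stem is a back vowel (*firo*, *bava*).
Since the last vowel of *jase* is /e/ (a front vowel), it takes -i, giving *jasei*.
*mowka* — last vowel /a/ (a back vowel) → -uvu → *mowkauvu*.

jasei, mowkauvu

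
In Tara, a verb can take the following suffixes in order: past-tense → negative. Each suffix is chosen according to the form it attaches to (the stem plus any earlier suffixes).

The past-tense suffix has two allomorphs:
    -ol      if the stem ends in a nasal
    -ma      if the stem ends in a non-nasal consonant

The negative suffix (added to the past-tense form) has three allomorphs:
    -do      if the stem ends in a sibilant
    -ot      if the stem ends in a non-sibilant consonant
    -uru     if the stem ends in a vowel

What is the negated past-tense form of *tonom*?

*tonom* — final consonant /m/ (a nasal) → -ol → *tonomol*.
The past-tense form *tonomol* — final sound /l/ (a non-sibilant consonant) → -ot → *tonomolot*.

tonomolot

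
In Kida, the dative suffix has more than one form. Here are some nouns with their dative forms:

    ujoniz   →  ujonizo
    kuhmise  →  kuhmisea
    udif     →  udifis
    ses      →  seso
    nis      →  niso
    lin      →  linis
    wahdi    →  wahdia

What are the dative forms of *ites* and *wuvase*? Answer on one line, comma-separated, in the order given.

Looking at the final sound of each stem: -o when the stem ends in a sibilant (*ujoniz*, *ses*, *nis*); -is when the stem ends in a non-sibilant consonant (*udif*, *lin*); -a when the stem ends in a vowel (*kuhmise*, *wahdi*).
*ites*: final sound = /s/, a sibilant → -o → *iteso*.
The final sound of *wuvase* is /e/, which is a vowel, so the suffix is -a, giving *wuvasea*.

iteso, wuvasea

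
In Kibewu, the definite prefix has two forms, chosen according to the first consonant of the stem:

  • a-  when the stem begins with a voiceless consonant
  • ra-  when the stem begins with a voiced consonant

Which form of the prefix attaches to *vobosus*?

The first consonant of *vobosus* is /v/, which is voiced, so the prefix is ra-.

ra-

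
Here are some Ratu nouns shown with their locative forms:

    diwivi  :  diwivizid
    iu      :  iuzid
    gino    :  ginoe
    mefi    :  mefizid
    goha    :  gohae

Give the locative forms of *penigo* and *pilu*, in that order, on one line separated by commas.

The pattern is height harmony: -zid when the last vowel of the stem is a high vowel (*diwivi*, *iu*, *mefi*); -e when the last vowel of the stem is a non-high vowel (*gino*, *goha*).
*penigo* — last vowel /o/ (a non-high vowel) → -e → *penigoe*.
The last vowel of *pilu* is /u/, which is a high vowel, so the suffix is -zid, giving *piluzid*.

penigoe, piluzid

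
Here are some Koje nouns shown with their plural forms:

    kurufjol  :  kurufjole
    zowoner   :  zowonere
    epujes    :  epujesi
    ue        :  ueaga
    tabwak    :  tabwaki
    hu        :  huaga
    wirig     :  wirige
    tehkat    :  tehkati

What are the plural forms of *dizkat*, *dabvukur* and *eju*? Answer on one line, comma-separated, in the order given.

The pattern is voicing of the final sound: -i when the stem ends in a voiceless consonant (*epujes*, *tabwak*, *tehkat*); -e when the stem ends in a voiced consonant (*kurufjol*, *zowoner*, *wirig*); -aga when the stem ends in a vowel (*ue*, *hu*).
The final sound of *dizkat* is /t/, which is a voiceless consonant, so the suffix is -i, giving *dizkati*.
*dabvukur* — final sound /r/ (a voiced consonant) → -e → *dabvukure*.
*eju*: final sound = /u/, a vowel → -aga → *ejuaga*.

dizkati, dabvukure, ejuaga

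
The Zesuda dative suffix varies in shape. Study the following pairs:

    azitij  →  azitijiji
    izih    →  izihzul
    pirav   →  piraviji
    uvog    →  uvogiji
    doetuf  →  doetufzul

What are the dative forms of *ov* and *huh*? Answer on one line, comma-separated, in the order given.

oviji, huhzul

The alternation tracks the final consonant of the stem — -zul when the stem ends in a voiceless consonant (*izih*, *doetuf*); -iji when the stem ends in a voiced consonant (*azitij*, *pirav*, *uvog*).
*ov*: final consonant = /v/, voiced → -iji → *oviji*.
*huh* — final consonant /h/ (voiceless) → -zul → *huhzul*.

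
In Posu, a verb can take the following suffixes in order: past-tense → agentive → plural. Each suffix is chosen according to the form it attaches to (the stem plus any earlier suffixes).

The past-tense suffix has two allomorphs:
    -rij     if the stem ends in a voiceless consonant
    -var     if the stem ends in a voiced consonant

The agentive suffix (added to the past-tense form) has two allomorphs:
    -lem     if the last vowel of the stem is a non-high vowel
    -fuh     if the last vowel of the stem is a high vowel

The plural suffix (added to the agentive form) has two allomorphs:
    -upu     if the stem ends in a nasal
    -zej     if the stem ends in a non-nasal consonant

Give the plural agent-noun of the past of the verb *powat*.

powatrijfuhzej

Since the final consonant of *powat* is /t/ (voiceless), it takes -rij, giving *powatrij*.
The past-tense form *powatrij*: last vowel = /i/, a high vowel → -fuh → *powatrijfuh*.
Since the final consonant of the agentive form *powatrijfuh* is /h/ (non-nasal), it takes -zej, giving *powatrijfuhzej*.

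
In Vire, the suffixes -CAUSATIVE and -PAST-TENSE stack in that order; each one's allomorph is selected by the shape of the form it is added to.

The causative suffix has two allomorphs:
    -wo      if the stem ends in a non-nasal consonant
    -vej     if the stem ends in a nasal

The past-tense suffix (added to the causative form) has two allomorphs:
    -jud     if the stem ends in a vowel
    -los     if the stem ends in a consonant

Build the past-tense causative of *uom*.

uomvejlos

*uom* — final consonant /m/ (a nasal) → -vej → *uomvej*.
The final sound of the causative form *uomvej* is /j/, which is a consonant, so the past-tense suffix is -los, giving *uomvejlos*.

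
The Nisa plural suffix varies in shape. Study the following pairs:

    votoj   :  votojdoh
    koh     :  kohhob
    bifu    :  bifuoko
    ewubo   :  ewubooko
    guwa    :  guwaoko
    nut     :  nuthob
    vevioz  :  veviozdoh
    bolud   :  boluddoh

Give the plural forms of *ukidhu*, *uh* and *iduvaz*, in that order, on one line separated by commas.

Looking at the final sound of each stem: -hob when the stem ends in a voiceless consonant (*koh*, *nut*); -doh when the stem ends in a voiced consonant (*votoj*, *vevioz*, *bolud*); -oko when the stem ends in a vowel (*bifu*, *ewubo*, *guwa*).
*ukidhu* — final sound /u/ (a vowel) → -oko → *ukidhuoko*.
*uh*: final sound = /h/, a voiceless consonant → -hob → *uhhob*.
*iduvaz* — final sound /z/ (a voiced consonant) → -doh → *iduvazdoh*.

ukidhuoko, uhhob, iduvazdoh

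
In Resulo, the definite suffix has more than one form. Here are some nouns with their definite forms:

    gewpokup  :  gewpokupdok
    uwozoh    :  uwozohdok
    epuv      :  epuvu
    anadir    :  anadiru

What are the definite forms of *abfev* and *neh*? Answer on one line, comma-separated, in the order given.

The pattern is voicing of the final consonant: -dok when the stem ends in a voiceless consonant (*gewpokup*, *uwozoh*); -u when the stem ends in a voiced consonant (*epuv*, *anadir*).
Since the final consonant of *abfev* is /v/ (voiced), it takes -u, giving *abfevu*.
*neh* — final consonant /h/ (voiceless) → -dok → *nehdok*.

abfevu, nehdok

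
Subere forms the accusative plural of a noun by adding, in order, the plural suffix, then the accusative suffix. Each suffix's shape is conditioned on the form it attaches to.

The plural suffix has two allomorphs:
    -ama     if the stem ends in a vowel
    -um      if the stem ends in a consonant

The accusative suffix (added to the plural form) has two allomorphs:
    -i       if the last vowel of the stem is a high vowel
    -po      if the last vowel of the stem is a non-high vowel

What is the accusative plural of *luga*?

*luga* — final sound /a/ (a vowel) → -ama → *lugaama*.
The plural form *lugaama* — last vowel /a/ (a non-high vowel) → -po → *lugaamapo*.

lugaamapo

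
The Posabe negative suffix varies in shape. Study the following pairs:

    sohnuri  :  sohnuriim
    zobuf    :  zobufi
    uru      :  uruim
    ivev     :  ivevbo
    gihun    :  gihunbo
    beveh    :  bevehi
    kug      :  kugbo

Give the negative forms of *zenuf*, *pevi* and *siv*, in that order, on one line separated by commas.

zenufi, peviim, sivbo

The alternation tracks the final sound of the stem — -i when the stem ends in a voiceless consonant (*zobuf*, *beveh*); -bo when the stem ends in a voiced consonant (*ivev*, *gihun*, *kug*); -im when the stem ends in a vowel (*sohnuri*, *uru*).
*zenuf*: final sound = /f/, a voiceless consonant → -i → *zenufi*.
The final sound of *pevi* is /i/, which is a vowel, so the suffix is -im, giving *peviim*.
*siv* — final sound /v/ (a voiced consonant) → -bo → *sivbo*.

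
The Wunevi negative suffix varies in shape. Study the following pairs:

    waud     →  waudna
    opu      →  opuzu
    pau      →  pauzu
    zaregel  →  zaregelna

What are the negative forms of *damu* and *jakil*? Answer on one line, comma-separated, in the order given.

The pattern is consonant vs. vowel: -na when the stem ends in a consonant (*waud*, *zaregel*); -zu when the stem ends in a vowel (*opu*, *pau*).
*damu*: final sound = /u/, a vowel → -zu → *damuzu*.
*jakil*: final sound = /l/, a consonant → -na → *jakilna*.

damuzu, jakilna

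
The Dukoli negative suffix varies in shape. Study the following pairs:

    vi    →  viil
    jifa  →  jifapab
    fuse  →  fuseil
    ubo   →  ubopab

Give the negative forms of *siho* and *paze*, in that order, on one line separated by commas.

Looking at the last vowel of each stem: -il when the last vowel of the stem is a front vowel (*vi*, *fuse*); -pab when the last vowel of the stem is a back vowel (*jifa*, *ubo*).
Since the last vowel of *siho* is /o/ (a back vowel), it takes -pab, giving *sihopab*.
Since the last vowel of *paze* is /e/ (a front vowel), it takes -il, giving *pazeil*.

sihopab, pazeil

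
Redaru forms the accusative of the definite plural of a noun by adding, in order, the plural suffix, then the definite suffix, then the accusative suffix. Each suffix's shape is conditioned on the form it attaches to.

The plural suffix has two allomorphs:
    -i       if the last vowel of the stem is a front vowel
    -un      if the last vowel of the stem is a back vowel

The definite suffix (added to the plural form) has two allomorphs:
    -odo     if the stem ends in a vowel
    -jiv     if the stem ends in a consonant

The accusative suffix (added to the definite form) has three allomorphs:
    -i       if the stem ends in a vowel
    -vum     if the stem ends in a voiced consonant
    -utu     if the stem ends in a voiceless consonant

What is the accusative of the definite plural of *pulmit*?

*pulmit* — last vowel /i/ (a front vowel) → -i → *pulmiti*.
The plural form *pulmiti* — final sound /i/ (a vowel) → -odo → *pulmitiodo*.
Since the final sound of the definite form *pulmitiodo* is /o/ (a vowel), it takes -i, giving *pulmitiodoi*.

pulmitiodoi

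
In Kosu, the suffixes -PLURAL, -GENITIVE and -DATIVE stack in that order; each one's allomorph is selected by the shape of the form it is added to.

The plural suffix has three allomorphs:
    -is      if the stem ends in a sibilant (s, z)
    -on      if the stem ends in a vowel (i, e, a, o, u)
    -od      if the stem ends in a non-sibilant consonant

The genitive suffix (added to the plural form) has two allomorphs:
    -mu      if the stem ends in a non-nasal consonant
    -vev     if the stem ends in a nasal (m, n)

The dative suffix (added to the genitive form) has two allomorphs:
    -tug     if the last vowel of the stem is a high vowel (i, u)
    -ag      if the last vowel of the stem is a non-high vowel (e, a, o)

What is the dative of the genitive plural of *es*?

esismutug

*es*: final sound = /s/, a sibilant → -is → *esis*.
The plural form *esis*: final consonant = /s/, non-nasal → -mu → *esismu*.
The genitive form *esismu*: last vowel = /u/, a high vowel → -tug → *esismutug*.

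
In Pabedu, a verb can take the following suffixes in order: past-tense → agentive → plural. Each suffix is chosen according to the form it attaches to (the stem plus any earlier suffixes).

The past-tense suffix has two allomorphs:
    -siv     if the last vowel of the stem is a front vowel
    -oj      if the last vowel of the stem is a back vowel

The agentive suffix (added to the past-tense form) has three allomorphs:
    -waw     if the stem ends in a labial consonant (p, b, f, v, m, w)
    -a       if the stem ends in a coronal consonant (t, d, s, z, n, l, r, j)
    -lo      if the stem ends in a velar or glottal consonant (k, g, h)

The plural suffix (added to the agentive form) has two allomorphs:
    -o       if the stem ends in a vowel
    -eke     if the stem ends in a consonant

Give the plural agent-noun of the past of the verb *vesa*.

The last vowel of *vesa* is /a/, which is a back vowel, so the past-tense suffix is -oj, giving *vesaoj*.
The past-tense form *vesaoj*: final consonant = /j/, coronal → -a → *vesaoja*.
The agentive form *vesaoja*: final sound = /a/, a vowel → -o → *vesaojao*.

vesaojao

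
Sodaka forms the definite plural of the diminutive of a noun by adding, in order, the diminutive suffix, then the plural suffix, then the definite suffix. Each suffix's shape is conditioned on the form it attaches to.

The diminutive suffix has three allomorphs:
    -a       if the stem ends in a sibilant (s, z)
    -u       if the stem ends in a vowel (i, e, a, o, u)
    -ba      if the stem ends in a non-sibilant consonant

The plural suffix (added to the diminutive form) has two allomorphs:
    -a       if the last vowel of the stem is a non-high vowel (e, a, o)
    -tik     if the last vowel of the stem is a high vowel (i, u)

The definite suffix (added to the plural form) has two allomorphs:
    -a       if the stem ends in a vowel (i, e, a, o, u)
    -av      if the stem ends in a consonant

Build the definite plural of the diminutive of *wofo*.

*wofo*: final sound = /o/, a vowel → -u → *wofou*.
The diminutive form *wofou* — last vowel /u/ (a high vowel) → -tik → *wofoutik*.
The plural form *wofoutik* — final sound /k/ (a consonant) → -av → *wofoutikav*.

wofoutikav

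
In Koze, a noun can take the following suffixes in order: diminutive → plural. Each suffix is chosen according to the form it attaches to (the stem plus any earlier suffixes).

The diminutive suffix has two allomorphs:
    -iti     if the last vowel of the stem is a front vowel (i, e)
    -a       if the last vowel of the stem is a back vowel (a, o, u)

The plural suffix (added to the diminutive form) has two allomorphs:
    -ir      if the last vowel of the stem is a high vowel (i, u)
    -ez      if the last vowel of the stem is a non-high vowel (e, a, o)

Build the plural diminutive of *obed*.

The last vowel of *obed* is /e/, which is a front vowel, so the diminutive suffix is -iti, giving *obediti*.
The diminutive form *obediti*: last vowel = /i/, a high vowel → -ir → *obeditiir*.

obeditiir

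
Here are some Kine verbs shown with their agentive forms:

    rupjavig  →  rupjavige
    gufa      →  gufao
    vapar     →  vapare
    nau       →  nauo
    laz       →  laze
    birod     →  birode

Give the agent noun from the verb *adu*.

aduo

The alternation tracks the final sound of the stem — -e when the stem ends in a consonant (*rupjavig*, *vapar*, *laz*, *birod*); -o when the stem ends in a vowel (*gufa*, *nau*).
*adu*: final sound = /u/, a vowel → -o → *aduo*.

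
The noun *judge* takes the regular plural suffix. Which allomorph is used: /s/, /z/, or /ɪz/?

/ɪz/

The stem *judge* ends in a sibilant (/s, z, ʃ, ʒ, tʃ, dʒ/).
The plural suffix surfaces as /ɪz/ after sibilants, /s/ after other voiceless consonants, and /z/ after other voiced sounds.
So the plural -s on *judge* is pronounced /ɪz/.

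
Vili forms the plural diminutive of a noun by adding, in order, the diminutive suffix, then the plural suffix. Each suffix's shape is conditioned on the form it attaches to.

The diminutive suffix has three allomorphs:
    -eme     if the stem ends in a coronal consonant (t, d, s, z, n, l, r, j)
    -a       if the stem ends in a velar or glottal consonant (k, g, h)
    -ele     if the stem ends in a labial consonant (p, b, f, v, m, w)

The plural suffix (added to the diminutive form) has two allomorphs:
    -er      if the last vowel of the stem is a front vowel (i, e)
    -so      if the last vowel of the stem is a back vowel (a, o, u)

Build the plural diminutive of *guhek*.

*guhek* — final consonant /k/ (velar/glottal) → -a → *guheka*.
The diminutive form *guheka*: last vowel = /a/, a back vowel → -so → *guhekaso*.

guhekaso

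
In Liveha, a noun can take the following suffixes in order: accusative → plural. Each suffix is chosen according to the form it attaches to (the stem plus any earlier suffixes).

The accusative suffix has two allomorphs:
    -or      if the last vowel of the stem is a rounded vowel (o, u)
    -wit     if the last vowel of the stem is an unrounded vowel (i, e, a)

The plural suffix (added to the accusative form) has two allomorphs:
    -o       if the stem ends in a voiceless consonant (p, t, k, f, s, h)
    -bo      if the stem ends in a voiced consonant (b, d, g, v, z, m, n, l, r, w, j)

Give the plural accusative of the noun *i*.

Since the last vowel of *i* is /i/ (an unrounded vowel), it takes -wit, giving *iwit*.
Since the final consonant of the accusative form *iwit* is /t/ (voiceless), it takes -o, giving *iwito*.

iwito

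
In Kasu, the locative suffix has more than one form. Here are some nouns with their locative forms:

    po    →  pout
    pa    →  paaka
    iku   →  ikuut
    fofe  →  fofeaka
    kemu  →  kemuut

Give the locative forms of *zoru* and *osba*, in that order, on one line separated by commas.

Looking at the last vowel of each stem: -ut when the last vowel of the stem is a rounded vowel (*po*, *iku*, *kemu*); -aka when the last vowel of the stem is an unrounded vowel (*pa*, *fofe*).
The last vowel of *zoru* is /u/, which is a rounded vowel, so the suffix is -ut, giving *zoruut*.
*osba*: last vowel = /a/, an unrounded vowel → -aka → *osbaaka*.

zoruut, osbaaka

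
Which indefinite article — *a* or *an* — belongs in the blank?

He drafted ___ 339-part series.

The indefinite article is chosen by the initial *sound* of the following word, not its spelling.
The number *339* is spoken "three hundred …", beginning with /θriː/ — a consonant sound.
So the article is *a*: He drafted a 339-part series.

a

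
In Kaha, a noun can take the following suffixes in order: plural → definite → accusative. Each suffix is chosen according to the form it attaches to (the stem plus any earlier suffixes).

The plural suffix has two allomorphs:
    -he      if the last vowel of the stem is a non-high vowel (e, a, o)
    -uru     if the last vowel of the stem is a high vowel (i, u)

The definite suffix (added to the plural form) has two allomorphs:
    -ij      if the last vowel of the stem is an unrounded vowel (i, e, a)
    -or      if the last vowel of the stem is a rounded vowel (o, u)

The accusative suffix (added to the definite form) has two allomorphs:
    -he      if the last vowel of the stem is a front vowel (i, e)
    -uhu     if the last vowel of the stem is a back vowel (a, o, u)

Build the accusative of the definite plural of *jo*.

joheijhe

*jo*: last vowel = /o/, a non-high vowel → -he → *johe*.
The plural form *johe* — last vowel /e/ (an unrounded vowel) → -ij → *joheij*.
The last vowel of the definite form *joheij* is /i/, which is a front vowel, so the accusative suffix is -he, giving *joheijhe*.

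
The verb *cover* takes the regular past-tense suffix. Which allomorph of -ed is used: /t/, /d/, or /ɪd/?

The stem *cover* ends in a voiced sound other than /d/.
The -ed suffix is realized as /ɪd/ after /t, d/; as /t/ after other voiceless consonants; and as /d/ after other voiced sounds.
So -ed on *cover* is pronounced /d/.

/d/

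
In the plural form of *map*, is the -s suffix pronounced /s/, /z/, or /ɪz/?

The stem *map* ends in a voiceless non-sibilant consonant.
The plural suffix surfaces as /ɪz/ after sibilants, /s/ after other voiceless consonants, and /z/ after other voiced sounds.
So the plural -s on *map* is pronounced /s/.

/s/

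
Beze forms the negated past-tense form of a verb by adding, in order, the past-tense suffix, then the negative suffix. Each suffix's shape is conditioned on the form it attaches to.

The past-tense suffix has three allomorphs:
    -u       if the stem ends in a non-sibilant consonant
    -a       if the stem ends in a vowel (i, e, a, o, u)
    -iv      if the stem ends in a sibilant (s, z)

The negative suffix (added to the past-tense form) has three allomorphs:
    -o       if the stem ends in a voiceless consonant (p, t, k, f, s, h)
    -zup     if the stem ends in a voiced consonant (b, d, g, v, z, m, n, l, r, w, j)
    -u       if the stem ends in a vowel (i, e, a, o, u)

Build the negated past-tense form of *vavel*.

Since the final sound of *vavel* is /l/ (a non-sibilant consonant), it takes -u, giving *vavelu*.
Since the final sound of the past-tense form *vavelu* is /u/ (a vowel), it takes -u, giving *vaveluu*.

vaveluu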